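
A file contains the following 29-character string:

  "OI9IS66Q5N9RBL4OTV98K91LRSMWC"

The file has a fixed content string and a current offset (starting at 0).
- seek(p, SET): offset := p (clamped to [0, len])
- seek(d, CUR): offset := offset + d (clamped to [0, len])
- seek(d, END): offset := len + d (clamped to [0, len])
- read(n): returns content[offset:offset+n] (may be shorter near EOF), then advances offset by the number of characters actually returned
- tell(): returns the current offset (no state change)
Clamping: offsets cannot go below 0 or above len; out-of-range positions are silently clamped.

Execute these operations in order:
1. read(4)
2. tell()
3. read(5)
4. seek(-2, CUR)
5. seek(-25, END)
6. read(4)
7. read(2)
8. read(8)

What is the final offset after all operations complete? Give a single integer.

Answer: 18

Derivation:
After 1 (read(4)): returned 'OI9I', offset=4
After 2 (tell()): offset=4
After 3 (read(5)): returned 'S66Q5', offset=9
After 4 (seek(-2, CUR)): offset=7
After 5 (seek(-25, END)): offset=4
After 6 (read(4)): returned 'S66Q', offset=8
After 7 (read(2)): returned '5N', offset=10
After 8 (read(8)): returned '9RBL4OTV', offset=18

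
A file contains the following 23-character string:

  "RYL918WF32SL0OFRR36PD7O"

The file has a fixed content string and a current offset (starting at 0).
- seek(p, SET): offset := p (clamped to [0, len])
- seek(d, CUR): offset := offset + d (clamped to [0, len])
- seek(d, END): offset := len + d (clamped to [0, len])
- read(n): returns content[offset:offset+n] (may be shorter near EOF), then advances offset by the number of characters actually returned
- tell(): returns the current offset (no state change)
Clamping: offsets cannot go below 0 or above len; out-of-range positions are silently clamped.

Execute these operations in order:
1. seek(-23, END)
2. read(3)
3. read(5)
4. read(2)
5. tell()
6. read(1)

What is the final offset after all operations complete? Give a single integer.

Answer: 11

Derivation:
After 1 (seek(-23, END)): offset=0
After 2 (read(3)): returned 'RYL', offset=3
After 3 (read(5)): returned '918WF', offset=8
After 4 (read(2)): returned '32', offset=10
After 5 (tell()): offset=10
After 6 (read(1)): returned 'S', offset=11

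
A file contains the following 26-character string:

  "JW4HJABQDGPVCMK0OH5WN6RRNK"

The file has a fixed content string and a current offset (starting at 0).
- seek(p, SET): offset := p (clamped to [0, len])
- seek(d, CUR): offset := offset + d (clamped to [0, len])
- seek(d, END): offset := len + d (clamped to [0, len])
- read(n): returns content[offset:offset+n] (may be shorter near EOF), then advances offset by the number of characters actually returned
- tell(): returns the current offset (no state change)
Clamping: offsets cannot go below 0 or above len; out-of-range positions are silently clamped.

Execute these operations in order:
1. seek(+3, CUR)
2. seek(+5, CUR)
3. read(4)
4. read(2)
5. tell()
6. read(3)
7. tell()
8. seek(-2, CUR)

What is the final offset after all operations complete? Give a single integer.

Answer: 15

Derivation:
After 1 (seek(+3, CUR)): offset=3
After 2 (seek(+5, CUR)): offset=8
After 3 (read(4)): returned 'DGPV', offset=12
After 4 (read(2)): returned 'CM', offset=14
After 5 (tell()): offset=14
After 6 (read(3)): returned 'K0O', offset=17
After 7 (tell()): offset=17
After 8 (seek(-2, CUR)): offset=15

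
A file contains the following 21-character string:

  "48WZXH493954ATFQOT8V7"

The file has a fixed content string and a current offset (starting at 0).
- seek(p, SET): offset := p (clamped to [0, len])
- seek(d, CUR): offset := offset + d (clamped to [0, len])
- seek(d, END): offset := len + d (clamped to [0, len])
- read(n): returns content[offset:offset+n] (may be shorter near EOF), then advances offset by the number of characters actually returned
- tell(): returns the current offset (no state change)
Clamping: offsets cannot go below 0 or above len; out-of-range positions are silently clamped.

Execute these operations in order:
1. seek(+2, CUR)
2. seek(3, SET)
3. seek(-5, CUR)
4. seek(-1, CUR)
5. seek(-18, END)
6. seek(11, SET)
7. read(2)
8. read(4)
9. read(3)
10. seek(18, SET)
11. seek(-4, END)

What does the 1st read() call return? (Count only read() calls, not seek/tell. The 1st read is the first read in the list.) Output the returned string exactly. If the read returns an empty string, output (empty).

Answer: 4A

Derivation:
After 1 (seek(+2, CUR)): offset=2
After 2 (seek(3, SET)): offset=3
After 3 (seek(-5, CUR)): offset=0
After 4 (seek(-1, CUR)): offset=0
After 5 (seek(-18, END)): offset=3
After 6 (seek(11, SET)): offset=11
After 7 (read(2)): returned '4A', offset=13
After 8 (read(4)): returned 'TFQO', offset=17
After 9 (read(3)): returned 'T8V', offset=20
After 10 (seek(18, SET)): offset=18
After 11 (seek(-4, END)): offset=17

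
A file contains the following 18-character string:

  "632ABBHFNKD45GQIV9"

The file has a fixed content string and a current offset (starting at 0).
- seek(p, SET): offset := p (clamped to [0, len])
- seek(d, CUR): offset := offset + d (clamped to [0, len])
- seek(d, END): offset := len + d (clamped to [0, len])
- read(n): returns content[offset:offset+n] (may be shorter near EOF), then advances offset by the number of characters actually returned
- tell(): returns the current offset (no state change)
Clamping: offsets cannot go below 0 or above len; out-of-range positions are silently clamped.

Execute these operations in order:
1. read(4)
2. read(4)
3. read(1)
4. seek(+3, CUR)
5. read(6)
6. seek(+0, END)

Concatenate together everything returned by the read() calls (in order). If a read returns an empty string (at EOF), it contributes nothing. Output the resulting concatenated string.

After 1 (read(4)): returned '632A', offset=4
After 2 (read(4)): returned 'BBHF', offset=8
After 3 (read(1)): returned 'N', offset=9
After 4 (seek(+3, CUR)): offset=12
After 5 (read(6)): returned '5GQIV9', offset=18
After 6 (seek(+0, END)): offset=18

Answer: 632ABBHFN5GQIV9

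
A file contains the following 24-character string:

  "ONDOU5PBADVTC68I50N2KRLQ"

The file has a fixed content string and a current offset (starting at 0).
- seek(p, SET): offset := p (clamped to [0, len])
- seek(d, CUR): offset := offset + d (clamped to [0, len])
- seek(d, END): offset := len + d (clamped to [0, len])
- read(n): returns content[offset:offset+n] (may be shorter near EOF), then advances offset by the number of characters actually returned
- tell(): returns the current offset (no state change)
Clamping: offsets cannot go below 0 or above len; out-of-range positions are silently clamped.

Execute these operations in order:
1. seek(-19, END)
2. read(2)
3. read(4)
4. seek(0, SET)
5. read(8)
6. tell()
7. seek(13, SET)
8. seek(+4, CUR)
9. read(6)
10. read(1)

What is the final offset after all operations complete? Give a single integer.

Answer: 24

Derivation:
After 1 (seek(-19, END)): offset=5
After 2 (read(2)): returned '5P', offset=7
After 3 (read(4)): returned 'BADV', offset=11
After 4 (seek(0, SET)): offset=0
After 5 (read(8)): returned 'ONDOU5PB', offset=8
After 6 (tell()): offset=8
After 7 (seek(13, SET)): offset=13
After 8 (seek(+4, CUR)): offset=17
After 9 (read(6)): returned '0N2KRL', offset=23
After 10 (read(1)): returned 'Q', offset=24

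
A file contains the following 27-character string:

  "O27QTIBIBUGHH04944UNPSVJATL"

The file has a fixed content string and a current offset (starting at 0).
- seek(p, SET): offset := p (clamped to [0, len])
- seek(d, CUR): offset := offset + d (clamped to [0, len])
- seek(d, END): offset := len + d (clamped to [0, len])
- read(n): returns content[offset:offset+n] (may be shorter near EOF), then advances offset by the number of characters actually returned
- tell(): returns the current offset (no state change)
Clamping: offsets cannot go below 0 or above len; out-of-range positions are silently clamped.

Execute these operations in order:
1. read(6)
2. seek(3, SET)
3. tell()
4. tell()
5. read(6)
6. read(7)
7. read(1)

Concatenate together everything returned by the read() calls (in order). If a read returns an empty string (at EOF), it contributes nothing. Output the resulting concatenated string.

After 1 (read(6)): returned 'O27QTI', offset=6
After 2 (seek(3, SET)): offset=3
After 3 (tell()): offset=3
After 4 (tell()): offset=3
After 5 (read(6)): returned 'QTIBIB', offset=9
After 6 (read(7)): returned 'UGHH049', offset=16
After 7 (read(1)): returned '4', offset=17

Answer: O27QTIQTIBIBUGHH0494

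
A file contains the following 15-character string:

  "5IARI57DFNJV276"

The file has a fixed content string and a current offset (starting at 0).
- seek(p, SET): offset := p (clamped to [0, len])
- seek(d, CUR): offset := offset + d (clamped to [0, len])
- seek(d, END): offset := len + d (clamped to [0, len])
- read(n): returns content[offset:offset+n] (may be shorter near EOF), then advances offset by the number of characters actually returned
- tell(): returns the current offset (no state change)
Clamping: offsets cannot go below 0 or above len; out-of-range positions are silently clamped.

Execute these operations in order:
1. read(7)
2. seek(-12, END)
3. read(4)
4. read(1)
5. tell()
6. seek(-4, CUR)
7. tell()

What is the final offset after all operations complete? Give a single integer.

After 1 (read(7)): returned '5IARI57', offset=7
After 2 (seek(-12, END)): offset=3
After 3 (read(4)): returned 'RI57', offset=7
After 4 (read(1)): returned 'D', offset=8
After 5 (tell()): offset=8
After 6 (seek(-4, CUR)): offset=4
After 7 (tell()): offset=4

Answer: 4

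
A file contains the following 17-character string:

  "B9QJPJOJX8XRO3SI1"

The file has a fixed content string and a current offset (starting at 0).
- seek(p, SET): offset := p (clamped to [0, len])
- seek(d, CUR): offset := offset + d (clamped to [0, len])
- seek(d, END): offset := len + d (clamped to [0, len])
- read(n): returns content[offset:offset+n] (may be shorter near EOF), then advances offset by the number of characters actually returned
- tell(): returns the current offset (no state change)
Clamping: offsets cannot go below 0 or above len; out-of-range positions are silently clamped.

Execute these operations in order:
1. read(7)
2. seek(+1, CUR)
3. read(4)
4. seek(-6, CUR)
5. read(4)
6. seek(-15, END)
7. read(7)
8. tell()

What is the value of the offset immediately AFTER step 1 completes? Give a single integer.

After 1 (read(7)): returned 'B9QJPJO', offset=7

Answer: 7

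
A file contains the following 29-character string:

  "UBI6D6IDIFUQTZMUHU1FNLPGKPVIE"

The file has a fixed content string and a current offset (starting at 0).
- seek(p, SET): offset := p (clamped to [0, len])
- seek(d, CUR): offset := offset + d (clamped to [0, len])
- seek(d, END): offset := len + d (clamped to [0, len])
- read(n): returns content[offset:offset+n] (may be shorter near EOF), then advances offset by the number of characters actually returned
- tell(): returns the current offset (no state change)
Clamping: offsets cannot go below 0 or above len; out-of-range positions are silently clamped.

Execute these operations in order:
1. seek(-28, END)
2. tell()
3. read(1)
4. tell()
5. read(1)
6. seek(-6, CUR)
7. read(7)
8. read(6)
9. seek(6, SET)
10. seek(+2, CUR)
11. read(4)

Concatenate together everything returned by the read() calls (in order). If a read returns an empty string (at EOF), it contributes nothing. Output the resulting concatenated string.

After 1 (seek(-28, END)): offset=1
After 2 (tell()): offset=1
After 3 (read(1)): returned 'B', offset=2
After 4 (tell()): offset=2
After 5 (read(1)): returned 'I', offset=3
After 6 (seek(-6, CUR)): offset=0
After 7 (read(7)): returned 'UBI6D6I', offset=7
After 8 (read(6)): returned 'DIFUQT', offset=13
After 9 (seek(6, SET)): offset=6
After 10 (seek(+2, CUR)): offset=8
After 11 (read(4)): returned 'IFUQ', offset=12

Answer: BIUBI6D6IDIFUQTIFUQ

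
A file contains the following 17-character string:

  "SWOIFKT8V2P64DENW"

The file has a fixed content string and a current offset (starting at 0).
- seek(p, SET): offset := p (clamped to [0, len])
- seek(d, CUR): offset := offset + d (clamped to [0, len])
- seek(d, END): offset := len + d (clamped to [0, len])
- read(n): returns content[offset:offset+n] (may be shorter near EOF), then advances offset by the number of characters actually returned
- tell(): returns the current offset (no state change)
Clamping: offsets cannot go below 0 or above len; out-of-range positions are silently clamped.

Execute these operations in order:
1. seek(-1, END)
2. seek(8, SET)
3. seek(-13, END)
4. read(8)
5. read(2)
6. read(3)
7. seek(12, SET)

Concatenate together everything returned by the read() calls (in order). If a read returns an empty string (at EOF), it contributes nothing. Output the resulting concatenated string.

Answer: FKT8V2P64DENW

Derivation:
After 1 (seek(-1, END)): offset=16
After 2 (seek(8, SET)): offset=8
After 3 (seek(-13, END)): offset=4
After 4 (read(8)): returned 'FKT8V2P6', offset=12
After 5 (read(2)): returned '4D', offset=14
After 6 (read(3)): returned 'ENW', offset=17
After 7 (seek(12, SET)): offset=12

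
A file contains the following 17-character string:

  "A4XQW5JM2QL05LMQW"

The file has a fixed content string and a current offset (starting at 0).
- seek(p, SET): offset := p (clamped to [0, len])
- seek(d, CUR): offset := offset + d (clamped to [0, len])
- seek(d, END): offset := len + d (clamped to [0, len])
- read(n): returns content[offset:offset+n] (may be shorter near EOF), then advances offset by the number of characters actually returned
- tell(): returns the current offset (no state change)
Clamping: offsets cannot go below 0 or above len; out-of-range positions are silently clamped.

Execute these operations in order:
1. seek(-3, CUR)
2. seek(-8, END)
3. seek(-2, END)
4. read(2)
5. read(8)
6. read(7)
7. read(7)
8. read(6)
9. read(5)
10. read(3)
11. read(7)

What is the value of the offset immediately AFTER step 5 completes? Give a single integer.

Answer: 17

Derivation:
After 1 (seek(-3, CUR)): offset=0
After 2 (seek(-8, END)): offset=9
After 3 (seek(-2, END)): offset=15
After 4 (read(2)): returned 'QW', offset=17
After 5 (read(8)): returned '', offset=17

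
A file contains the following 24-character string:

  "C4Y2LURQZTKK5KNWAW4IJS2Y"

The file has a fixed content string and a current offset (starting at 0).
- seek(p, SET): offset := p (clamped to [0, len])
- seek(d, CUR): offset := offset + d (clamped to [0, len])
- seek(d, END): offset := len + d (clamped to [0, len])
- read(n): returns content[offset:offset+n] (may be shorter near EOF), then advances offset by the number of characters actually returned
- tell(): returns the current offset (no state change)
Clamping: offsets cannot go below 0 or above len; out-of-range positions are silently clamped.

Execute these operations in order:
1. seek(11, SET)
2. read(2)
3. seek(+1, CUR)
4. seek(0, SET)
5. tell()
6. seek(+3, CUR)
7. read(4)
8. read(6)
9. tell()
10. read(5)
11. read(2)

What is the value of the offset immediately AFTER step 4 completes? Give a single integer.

Answer: 0

Derivation:
After 1 (seek(11, SET)): offset=11
After 2 (read(2)): returned 'K5', offset=13
After 3 (seek(+1, CUR)): offset=14
After 4 (seek(0, SET)): offset=0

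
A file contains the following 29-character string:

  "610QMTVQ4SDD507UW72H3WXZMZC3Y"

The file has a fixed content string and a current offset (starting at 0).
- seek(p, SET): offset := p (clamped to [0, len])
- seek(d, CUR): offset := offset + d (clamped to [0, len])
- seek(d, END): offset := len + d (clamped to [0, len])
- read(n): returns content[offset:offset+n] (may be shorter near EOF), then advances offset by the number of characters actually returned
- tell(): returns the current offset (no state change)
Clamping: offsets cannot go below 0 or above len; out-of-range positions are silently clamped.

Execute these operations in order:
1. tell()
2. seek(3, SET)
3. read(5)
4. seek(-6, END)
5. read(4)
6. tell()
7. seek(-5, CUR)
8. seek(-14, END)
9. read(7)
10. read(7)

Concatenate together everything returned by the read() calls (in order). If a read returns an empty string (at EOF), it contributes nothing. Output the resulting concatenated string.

After 1 (tell()): offset=0
After 2 (seek(3, SET)): offset=3
After 3 (read(5)): returned 'QMTVQ', offset=8
After 4 (seek(-6, END)): offset=23
After 5 (read(4)): returned 'ZMZC', offset=27
After 6 (tell()): offset=27
After 7 (seek(-5, CUR)): offset=22
After 8 (seek(-14, END)): offset=15
After 9 (read(7)): returned 'UW72H3W', offset=22
After 10 (read(7)): returned 'XZMZC3Y', offset=29

Answer: QMTVQZMZCUW72H3WXZMZC3Y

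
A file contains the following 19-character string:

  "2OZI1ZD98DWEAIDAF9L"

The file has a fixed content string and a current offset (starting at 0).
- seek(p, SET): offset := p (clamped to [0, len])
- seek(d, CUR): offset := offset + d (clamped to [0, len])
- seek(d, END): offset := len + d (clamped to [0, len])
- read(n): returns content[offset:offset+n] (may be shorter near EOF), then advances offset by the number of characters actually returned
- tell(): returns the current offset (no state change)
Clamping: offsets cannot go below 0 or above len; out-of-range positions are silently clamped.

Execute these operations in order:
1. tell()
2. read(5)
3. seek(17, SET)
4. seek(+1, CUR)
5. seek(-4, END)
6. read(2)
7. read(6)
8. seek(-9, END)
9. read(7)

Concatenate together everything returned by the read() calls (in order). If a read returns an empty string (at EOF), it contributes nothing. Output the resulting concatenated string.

Answer: 2OZI1AF9LWEAIDAF

Derivation:
After 1 (tell()): offset=0
After 2 (read(5)): returned '2OZI1', offset=5
After 3 (seek(17, SET)): offset=17
After 4 (seek(+1, CUR)): offset=18
After 5 (seek(-4, END)): offset=15
After 6 (read(2)): returned 'AF', offset=17
After 7 (read(6)): returned '9L', offset=19
After 8 (seek(-9, END)): offset=10
After 9 (read(7)): returned 'WEAIDAF', offset=17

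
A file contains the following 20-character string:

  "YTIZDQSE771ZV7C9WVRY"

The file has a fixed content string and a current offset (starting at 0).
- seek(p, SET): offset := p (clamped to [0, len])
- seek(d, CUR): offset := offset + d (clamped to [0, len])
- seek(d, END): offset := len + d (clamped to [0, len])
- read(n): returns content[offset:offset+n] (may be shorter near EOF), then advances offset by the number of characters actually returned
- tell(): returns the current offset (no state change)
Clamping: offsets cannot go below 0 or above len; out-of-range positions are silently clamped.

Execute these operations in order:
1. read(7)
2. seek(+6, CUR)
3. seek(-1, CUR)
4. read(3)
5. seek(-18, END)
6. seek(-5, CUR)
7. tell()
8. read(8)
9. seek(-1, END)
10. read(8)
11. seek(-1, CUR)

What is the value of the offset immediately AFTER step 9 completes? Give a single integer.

Answer: 19

Derivation:
After 1 (read(7)): returned 'YTIZDQS', offset=7
After 2 (seek(+6, CUR)): offset=13
After 3 (seek(-1, CUR)): offset=12
After 4 (read(3)): returned 'V7C', offset=15
After 5 (seek(-18, END)): offset=2
After 6 (seek(-5, CUR)): offset=0
After 7 (tell()): offset=0
After 8 (read(8)): returned 'YTIZDQSE', offset=8
After 9 (seek(-1, END)): offset=19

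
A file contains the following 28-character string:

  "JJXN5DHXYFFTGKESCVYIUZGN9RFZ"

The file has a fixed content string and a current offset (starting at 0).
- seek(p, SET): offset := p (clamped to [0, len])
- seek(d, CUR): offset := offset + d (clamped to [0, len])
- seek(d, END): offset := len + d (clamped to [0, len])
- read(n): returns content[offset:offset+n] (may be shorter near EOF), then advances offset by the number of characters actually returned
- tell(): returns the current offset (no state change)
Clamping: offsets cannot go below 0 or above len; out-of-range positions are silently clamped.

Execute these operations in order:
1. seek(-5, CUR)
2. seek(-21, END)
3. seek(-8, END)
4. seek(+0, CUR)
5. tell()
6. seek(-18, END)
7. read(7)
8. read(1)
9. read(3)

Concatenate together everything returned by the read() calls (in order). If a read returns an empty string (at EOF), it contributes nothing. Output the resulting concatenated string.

After 1 (seek(-5, CUR)): offset=0
After 2 (seek(-21, END)): offset=7
After 3 (seek(-8, END)): offset=20
After 4 (seek(+0, CUR)): offset=20
After 5 (tell()): offset=20
After 6 (seek(-18, END)): offset=10
After 7 (read(7)): returned 'FTGKESC', offset=17
After 8 (read(1)): returned 'V', offset=18
After 9 (read(3)): returned 'YIU', offset=21

Answer: FTGKESCVYIU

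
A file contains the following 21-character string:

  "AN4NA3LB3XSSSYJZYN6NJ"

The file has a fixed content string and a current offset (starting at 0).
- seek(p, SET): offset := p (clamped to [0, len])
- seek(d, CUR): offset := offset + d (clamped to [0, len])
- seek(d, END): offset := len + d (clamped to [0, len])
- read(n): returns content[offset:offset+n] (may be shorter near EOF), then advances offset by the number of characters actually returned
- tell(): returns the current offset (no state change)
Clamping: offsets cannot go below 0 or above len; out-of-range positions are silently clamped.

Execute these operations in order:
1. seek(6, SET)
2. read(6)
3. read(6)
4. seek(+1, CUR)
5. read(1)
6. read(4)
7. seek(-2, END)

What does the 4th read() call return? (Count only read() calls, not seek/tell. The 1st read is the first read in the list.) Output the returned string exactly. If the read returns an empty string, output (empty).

After 1 (seek(6, SET)): offset=6
After 2 (read(6)): returned 'LB3XSS', offset=12
After 3 (read(6)): returned 'SYJZYN', offset=18
After 4 (seek(+1, CUR)): offset=19
After 5 (read(1)): returned 'N', offset=20
After 6 (read(4)): returned 'J', offset=21
After 7 (seek(-2, END)): offset=19

Answer: J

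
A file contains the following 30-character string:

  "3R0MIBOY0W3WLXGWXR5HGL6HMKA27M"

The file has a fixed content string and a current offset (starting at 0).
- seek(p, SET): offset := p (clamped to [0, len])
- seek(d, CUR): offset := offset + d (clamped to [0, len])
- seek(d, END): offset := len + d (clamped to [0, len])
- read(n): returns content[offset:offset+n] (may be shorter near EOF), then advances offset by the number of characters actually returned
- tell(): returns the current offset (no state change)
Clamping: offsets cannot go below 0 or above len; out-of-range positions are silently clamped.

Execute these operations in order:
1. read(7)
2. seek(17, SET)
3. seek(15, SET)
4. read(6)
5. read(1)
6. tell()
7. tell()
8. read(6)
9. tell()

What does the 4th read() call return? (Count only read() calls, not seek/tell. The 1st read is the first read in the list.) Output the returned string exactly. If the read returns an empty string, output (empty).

Answer: 6HMKA2

Derivation:
After 1 (read(7)): returned '3R0MIBO', offset=7
After 2 (seek(17, SET)): offset=17
After 3 (seek(15, SET)): offset=15
After 4 (read(6)): returned 'WXR5HG', offset=21
After 5 (read(1)): returned 'L', offset=22
After 6 (tell()): offset=22
After 7 (tell()): offset=22
After 8 (read(6)): returned '6HMKA2', offset=28
After 9 (tell()): offset=28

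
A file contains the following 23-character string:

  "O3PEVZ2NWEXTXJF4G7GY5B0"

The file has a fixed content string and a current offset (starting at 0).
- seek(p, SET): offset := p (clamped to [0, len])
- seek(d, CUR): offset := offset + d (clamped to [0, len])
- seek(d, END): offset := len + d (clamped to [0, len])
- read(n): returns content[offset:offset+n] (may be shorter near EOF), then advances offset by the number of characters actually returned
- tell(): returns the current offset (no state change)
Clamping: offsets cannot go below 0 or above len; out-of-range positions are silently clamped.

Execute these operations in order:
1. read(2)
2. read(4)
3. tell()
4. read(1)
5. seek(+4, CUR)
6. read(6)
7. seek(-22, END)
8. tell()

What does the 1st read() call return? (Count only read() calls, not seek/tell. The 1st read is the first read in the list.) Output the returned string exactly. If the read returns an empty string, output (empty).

Answer: O3

Derivation:
After 1 (read(2)): returned 'O3', offset=2
After 2 (read(4)): returned 'PEVZ', offset=6
After 3 (tell()): offset=6
After 4 (read(1)): returned '2', offset=7
After 5 (seek(+4, CUR)): offset=11
After 6 (read(6)): returned 'TXJF4G', offset=17
After 7 (seek(-22, END)): offset=1
After 8 (tell()): offset=1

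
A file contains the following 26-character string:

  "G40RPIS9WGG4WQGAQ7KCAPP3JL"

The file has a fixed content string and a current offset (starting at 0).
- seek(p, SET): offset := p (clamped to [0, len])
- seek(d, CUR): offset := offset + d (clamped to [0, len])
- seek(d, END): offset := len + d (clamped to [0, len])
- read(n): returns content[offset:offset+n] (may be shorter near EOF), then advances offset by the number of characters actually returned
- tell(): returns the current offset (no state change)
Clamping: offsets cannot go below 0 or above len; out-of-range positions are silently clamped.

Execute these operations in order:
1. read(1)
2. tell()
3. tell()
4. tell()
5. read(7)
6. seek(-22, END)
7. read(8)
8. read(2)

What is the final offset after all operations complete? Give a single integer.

Answer: 14

Derivation:
After 1 (read(1)): returned 'G', offset=1
After 2 (tell()): offset=1
After 3 (tell()): offset=1
After 4 (tell()): offset=1
After 5 (read(7)): returned '40RPIS9', offset=8
After 6 (seek(-22, END)): offset=4
After 7 (read(8)): returned 'PIS9WGG4', offset=12
After 8 (read(2)): returned 'WQ', offset=14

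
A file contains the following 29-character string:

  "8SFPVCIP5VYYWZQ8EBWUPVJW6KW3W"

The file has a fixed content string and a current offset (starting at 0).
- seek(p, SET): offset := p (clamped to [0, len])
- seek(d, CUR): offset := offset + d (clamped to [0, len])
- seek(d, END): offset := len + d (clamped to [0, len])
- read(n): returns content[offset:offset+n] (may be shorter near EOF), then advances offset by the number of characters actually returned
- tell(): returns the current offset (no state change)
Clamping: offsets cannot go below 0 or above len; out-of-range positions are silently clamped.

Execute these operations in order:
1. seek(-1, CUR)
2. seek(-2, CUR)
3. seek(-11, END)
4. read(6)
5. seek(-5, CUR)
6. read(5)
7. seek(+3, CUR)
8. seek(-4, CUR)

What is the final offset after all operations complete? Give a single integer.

Answer: 23

Derivation:
After 1 (seek(-1, CUR)): offset=0
After 2 (seek(-2, CUR)): offset=0
After 3 (seek(-11, END)): offset=18
After 4 (read(6)): returned 'WUPVJW', offset=24
After 5 (seek(-5, CUR)): offset=19
After 6 (read(5)): returned 'UPVJW', offset=24
After 7 (seek(+3, CUR)): offset=27
After 8 (seek(-4, CUR)): offset=23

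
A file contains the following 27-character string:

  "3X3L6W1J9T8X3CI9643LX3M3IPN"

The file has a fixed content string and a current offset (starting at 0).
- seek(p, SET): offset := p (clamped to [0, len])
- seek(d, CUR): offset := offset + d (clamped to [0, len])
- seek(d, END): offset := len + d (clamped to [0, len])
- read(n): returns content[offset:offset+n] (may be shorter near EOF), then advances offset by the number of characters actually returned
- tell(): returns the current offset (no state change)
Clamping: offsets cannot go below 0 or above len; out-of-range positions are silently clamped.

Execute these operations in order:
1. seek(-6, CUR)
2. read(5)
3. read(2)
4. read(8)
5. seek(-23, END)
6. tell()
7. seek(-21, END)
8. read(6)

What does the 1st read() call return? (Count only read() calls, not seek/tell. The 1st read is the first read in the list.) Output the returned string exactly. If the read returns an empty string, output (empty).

After 1 (seek(-6, CUR)): offset=0
After 2 (read(5)): returned '3X3L6', offset=5
After 3 (read(2)): returned 'W1', offset=7
After 4 (read(8)): returned 'J9T8X3CI', offset=15
After 5 (seek(-23, END)): offset=4
After 6 (tell()): offset=4
After 7 (seek(-21, END)): offset=6
After 8 (read(6)): returned '1J9T8X', offset=12

Answer: 3X3L6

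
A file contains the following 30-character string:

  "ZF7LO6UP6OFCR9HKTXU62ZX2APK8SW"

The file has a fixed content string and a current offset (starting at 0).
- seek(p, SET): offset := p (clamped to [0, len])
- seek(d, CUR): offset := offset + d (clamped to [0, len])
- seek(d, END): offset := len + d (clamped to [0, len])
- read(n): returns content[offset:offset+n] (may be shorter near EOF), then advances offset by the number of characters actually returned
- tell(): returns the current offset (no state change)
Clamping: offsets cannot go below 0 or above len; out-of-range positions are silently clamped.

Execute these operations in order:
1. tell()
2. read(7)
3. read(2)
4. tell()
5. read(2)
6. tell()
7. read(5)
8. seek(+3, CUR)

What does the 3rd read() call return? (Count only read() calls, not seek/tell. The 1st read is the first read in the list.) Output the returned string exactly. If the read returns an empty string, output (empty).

After 1 (tell()): offset=0
After 2 (read(7)): returned 'ZF7LO6U', offset=7
After 3 (read(2)): returned 'P6', offset=9
After 4 (tell()): offset=9
After 5 (read(2)): returned 'OF', offset=11
After 6 (tell()): offset=11
After 7 (read(5)): returned 'CR9HK', offset=16
After 8 (seek(+3, CUR)): offset=19

Answer: OF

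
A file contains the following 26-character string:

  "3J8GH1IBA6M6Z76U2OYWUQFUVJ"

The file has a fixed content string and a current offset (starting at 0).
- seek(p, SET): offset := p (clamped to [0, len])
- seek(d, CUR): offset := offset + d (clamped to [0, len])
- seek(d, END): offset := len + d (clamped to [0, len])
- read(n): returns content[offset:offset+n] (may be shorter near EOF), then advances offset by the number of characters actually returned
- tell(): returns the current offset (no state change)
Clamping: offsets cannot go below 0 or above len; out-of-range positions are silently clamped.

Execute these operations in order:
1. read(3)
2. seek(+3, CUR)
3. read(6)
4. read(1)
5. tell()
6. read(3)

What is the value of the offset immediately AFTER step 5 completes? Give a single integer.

Answer: 13

Derivation:
After 1 (read(3)): returned '3J8', offset=3
After 2 (seek(+3, CUR)): offset=6
After 3 (read(6)): returned 'IBA6M6', offset=12
After 4 (read(1)): returned 'Z', offset=13
After 5 (tell()): offset=13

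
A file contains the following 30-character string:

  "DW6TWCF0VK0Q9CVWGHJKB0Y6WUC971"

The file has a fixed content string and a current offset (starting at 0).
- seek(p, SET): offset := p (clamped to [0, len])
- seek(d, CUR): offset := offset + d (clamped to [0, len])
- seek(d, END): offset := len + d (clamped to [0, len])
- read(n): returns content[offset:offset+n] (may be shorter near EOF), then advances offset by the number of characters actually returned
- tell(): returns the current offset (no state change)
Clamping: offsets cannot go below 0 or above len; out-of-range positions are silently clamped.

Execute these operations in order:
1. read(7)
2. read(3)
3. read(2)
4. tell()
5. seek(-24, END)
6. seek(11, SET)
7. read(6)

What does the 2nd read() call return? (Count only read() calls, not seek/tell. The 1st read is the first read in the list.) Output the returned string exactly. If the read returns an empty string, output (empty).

Answer: 0VK

Derivation:
After 1 (read(7)): returned 'DW6TWCF', offset=7
After 2 (read(3)): returned '0VK', offset=10
After 3 (read(2)): returned '0Q', offset=12
After 4 (tell()): offset=12
After 5 (seek(-24, END)): offset=6
After 6 (seek(11, SET)): offset=11
After 7 (read(6)): returned 'Q9CVWG', offset=17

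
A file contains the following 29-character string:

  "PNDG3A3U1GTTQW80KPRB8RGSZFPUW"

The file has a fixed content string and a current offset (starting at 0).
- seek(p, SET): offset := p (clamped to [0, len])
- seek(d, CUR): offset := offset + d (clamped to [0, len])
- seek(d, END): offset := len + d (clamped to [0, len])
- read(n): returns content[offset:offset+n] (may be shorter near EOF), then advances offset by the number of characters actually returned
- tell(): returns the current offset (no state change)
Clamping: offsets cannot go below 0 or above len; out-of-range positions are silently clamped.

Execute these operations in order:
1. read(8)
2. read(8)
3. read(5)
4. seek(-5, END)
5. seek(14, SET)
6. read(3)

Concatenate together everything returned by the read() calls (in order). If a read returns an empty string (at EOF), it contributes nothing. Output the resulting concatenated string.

Answer: PNDG3A3U1GTTQW80KPRB880K

Derivation:
After 1 (read(8)): returned 'PNDG3A3U', offset=8
After 2 (read(8)): returned '1GTTQW80', offset=16
After 3 (read(5)): returned 'KPRB8', offset=21
After 4 (seek(-5, END)): offset=24
After 5 (seek(14, SET)): offset=14
After 6 (read(3)): returned '80K', offset=17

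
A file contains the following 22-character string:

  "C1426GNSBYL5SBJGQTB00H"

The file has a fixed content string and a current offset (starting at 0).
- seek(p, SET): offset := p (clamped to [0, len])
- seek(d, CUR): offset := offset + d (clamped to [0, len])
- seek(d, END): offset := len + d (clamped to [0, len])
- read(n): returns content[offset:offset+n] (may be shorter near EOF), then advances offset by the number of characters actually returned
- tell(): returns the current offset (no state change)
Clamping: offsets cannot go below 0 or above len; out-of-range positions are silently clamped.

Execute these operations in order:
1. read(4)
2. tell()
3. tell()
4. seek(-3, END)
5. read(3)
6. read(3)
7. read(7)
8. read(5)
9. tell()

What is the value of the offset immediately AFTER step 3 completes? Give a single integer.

Answer: 4

Derivation:
After 1 (read(4)): returned 'C142', offset=4
After 2 (tell()): offset=4
After 3 (tell()): offset=4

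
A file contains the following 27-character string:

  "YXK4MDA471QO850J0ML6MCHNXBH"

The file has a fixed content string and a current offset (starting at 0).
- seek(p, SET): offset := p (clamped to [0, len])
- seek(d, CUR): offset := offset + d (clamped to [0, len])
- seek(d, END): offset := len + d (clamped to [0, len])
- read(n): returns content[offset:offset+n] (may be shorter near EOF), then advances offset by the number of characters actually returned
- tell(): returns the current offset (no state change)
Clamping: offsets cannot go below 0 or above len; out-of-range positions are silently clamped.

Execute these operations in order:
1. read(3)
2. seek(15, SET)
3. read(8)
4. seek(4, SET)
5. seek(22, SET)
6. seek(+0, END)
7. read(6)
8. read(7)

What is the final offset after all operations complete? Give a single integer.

After 1 (read(3)): returned 'YXK', offset=3
After 2 (seek(15, SET)): offset=15
After 3 (read(8)): returned 'J0ML6MCH', offset=23
After 4 (seek(4, SET)): offset=4
After 5 (seek(22, SET)): offset=22
After 6 (seek(+0, END)): offset=27
After 7 (read(6)): returned '', offset=27
After 8 (read(7)): returned '', offset=27

Answer: 27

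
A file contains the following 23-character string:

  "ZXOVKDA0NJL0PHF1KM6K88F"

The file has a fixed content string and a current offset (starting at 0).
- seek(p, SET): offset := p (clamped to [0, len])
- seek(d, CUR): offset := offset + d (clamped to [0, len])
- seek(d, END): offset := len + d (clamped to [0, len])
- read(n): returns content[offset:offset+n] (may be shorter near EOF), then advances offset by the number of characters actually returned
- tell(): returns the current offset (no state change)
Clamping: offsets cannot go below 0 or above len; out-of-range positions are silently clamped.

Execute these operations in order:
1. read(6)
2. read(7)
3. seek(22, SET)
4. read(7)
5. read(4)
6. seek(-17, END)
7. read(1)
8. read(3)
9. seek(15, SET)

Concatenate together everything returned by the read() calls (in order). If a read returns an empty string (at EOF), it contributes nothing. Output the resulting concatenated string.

Answer: ZXOVKDA0NJL0PFA0NJ

Derivation:
After 1 (read(6)): returned 'ZXOVKD', offset=6
After 2 (read(7)): returned 'A0NJL0P', offset=13
After 3 (seek(22, SET)): offset=22
After 4 (read(7)): returned 'F', offset=23
After 5 (read(4)): returned '', offset=23
After 6 (seek(-17, END)): offset=6
After 7 (read(1)): returned 'A', offset=7
After 8 (read(3)): returned '0NJ', offset=10
After 9 (seek(15, SET)): offset=15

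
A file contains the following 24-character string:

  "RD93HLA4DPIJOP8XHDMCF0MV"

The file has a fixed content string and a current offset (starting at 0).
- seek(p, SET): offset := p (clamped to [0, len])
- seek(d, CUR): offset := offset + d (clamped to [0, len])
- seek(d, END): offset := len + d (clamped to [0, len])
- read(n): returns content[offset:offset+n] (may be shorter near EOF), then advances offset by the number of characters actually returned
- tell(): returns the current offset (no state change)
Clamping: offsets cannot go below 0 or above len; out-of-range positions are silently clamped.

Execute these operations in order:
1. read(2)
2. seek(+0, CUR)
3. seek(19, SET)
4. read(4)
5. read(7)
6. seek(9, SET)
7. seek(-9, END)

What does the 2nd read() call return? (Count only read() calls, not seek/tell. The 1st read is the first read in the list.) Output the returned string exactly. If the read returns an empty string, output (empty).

Answer: CF0M

Derivation:
After 1 (read(2)): returned 'RD', offset=2
After 2 (seek(+0, CUR)): offset=2
After 3 (seek(19, SET)): offset=19
After 4 (read(4)): returned 'CF0M', offset=23
After 5 (read(7)): returned 'V', offset=24
After 6 (seek(9, SET)): offset=9
After 7 (seek(-9, END)): offset=15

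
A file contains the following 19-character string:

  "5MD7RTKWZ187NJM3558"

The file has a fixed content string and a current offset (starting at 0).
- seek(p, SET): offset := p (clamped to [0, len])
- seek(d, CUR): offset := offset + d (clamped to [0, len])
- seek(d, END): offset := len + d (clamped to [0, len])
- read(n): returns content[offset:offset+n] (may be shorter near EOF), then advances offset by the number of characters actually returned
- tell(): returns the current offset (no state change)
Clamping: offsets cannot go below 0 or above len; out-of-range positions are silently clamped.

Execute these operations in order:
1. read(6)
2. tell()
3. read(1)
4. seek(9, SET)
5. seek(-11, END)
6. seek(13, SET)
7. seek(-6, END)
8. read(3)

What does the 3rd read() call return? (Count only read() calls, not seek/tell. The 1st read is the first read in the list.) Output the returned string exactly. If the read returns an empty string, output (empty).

After 1 (read(6)): returned '5MD7RT', offset=6
After 2 (tell()): offset=6
After 3 (read(1)): returned 'K', offset=7
After 4 (seek(9, SET)): offset=9
After 5 (seek(-11, END)): offset=8
After 6 (seek(13, SET)): offset=13
After 7 (seek(-6, END)): offset=13
After 8 (read(3)): returned 'JM3', offset=16

Answer: JM3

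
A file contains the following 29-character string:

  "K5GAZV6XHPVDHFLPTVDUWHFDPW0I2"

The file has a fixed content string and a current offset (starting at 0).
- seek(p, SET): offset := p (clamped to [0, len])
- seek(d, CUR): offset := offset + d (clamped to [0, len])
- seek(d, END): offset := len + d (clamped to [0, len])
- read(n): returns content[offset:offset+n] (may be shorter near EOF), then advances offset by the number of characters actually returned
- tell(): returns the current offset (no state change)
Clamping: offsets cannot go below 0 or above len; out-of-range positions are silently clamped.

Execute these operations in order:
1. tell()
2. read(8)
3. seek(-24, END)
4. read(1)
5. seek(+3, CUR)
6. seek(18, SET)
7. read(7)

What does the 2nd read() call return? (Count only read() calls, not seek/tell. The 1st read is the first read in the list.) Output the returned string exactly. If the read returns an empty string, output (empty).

Answer: V

Derivation:
After 1 (tell()): offset=0
After 2 (read(8)): returned 'K5GAZV6X', offset=8
After 3 (seek(-24, END)): offset=5
After 4 (read(1)): returned 'V', offset=6
After 5 (seek(+3, CUR)): offset=9
After 6 (seek(18, SET)): offset=18
After 7 (read(7)): returned 'DUWHFDP', offset=25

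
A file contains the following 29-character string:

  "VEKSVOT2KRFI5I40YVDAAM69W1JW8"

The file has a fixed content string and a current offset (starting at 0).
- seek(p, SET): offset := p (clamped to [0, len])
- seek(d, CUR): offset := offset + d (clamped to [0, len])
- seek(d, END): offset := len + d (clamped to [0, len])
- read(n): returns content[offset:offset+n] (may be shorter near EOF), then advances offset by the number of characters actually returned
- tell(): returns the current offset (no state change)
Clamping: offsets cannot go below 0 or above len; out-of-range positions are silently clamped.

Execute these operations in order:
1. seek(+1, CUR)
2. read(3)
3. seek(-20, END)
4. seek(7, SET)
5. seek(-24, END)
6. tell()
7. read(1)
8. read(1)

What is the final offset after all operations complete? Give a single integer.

Answer: 7

Derivation:
After 1 (seek(+1, CUR)): offset=1
After 2 (read(3)): returned 'EKS', offset=4
After 3 (seek(-20, END)): offset=9
After 4 (seek(7, SET)): offset=7
After 5 (seek(-24, END)): offset=5
After 6 (tell()): offset=5
After 7 (read(1)): returned 'O', offset=6
After 8 (read(1)): returned 'T', offset=7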